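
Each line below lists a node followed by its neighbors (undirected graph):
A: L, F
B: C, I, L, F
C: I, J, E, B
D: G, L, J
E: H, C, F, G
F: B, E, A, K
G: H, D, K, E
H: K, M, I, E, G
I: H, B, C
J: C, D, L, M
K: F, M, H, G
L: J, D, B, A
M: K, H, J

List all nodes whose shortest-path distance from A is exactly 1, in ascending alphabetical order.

Level 0: A
Level 1: F, L
Level 2: B, D, E, J, K
Level 3: C, G, H, I, M

F, L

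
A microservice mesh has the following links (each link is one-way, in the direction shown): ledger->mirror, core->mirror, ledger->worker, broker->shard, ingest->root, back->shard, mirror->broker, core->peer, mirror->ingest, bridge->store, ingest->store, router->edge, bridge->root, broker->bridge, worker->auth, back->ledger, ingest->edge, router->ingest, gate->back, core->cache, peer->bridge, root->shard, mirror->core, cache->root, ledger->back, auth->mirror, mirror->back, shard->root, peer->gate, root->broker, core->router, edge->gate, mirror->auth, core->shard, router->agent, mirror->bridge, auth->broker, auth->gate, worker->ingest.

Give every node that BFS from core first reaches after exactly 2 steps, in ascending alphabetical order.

agent, auth, back, bridge, broker, edge, gate, ingest, root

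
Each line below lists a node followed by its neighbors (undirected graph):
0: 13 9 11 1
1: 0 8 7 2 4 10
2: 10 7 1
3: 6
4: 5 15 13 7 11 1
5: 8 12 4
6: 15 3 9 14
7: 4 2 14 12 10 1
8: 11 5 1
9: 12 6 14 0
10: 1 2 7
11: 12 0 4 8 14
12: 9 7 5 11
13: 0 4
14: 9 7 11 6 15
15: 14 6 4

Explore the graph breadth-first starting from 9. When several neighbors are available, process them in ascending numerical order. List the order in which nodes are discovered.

Visit 9; enqueue 0, 6, 12, 14 → queue [0, 6, 12, 14]
Visit 0; enqueue 1, 11, 13 → queue [6, 12, 14, 1, 11, 13]
Visit 6; enqueue 3, 15 → queue [12, 14, 1, 11, 13, 3, 15]
Visit 12; enqueue 5, 7 → queue [14, 1, 11, 13, 3, 15, 5, 7]
Visit 14 → queue [1, 11, 13, 3, 15, 5, 7]
Visit 1; enqueue 2, 4, 8, 10 → queue [11, 13, 3, 15, 5, 7, 2, 4, 8, 10]
Visit 11 → queue [13, 3, 15, 5, 7, 2, 4, 8, 10]
Visit 13 → queue [3, 15, 5, 7, 2, 4, 8, 10]
Visit 3 → queue [15, 5, 7, 2, 4, 8, 10]
Visit 15 → queue [5, 7, 2, 4, 8, 10]
Visit 5 → queue [7, 2, 4, 8, 10]
Visit 7 → queue [2, 4, 8, 10]
Visit 2 → queue [4, 8, 10]
Visit 4 → queue [8, 10]
Visit 8 → queue [10]
Visit 10 → queue []

9 → 0 → 6 → 12 → 14 → 1 → 11 → 13 → 3 → 15 → 5 → 7 → 2 → 4 → 8 → 10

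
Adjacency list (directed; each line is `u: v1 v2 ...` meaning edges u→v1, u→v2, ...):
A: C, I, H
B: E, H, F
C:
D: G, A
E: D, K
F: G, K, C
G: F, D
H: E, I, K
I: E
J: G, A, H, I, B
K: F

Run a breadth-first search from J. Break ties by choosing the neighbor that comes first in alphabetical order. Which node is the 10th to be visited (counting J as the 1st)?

Visit J; enqueue A, B, G, H, I → queue [A, B, G, H, I]
Visit A; enqueue C → queue [B, G, H, I, C]
Visit B; enqueue E, F → queue [G, H, I, C, E, F]
Visit G; enqueue D → queue [H, I, C, E, F, D]
Visit H; enqueue K → queue [I, C, E, F, D, K]
Visit I → queue [C, E, F, D, K]
Visit C → queue [E, F, D, K]
Visit E → queue [F, D, K]
Visit F → queue [D, K]
Visit D → queue [K]
Visit K → queue []

Visit order: J, A, B, G, H, I, C, E, F, D, K

D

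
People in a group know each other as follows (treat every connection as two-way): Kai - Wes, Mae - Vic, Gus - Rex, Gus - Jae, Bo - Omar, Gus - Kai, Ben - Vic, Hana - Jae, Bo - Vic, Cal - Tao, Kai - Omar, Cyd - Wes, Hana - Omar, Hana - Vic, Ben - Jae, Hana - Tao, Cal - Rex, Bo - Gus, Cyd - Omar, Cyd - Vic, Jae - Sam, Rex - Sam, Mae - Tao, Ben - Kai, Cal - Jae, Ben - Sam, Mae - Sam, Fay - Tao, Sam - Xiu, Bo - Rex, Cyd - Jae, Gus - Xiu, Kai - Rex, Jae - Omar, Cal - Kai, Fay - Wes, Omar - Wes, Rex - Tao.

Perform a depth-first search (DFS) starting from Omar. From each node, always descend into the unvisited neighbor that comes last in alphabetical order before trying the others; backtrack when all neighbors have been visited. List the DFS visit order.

Visit Omar
Omar → Wes
Wes → Kai
Kai → Rex
Rex → Tao
Tao → Mae
Mae → Vic
Vic → Hana
Hana → Jae
Jae → Sam
Sam → Xiu
Xiu → Gus
Gus → Bo
Sam → Ben
Jae → Cyd
Jae → Cal
Tao → Fay

Omar Wes Kai Rex Tao Mae Vic Hana Jae Sam Xiu Gus Bo Ben Cyd Cal Fay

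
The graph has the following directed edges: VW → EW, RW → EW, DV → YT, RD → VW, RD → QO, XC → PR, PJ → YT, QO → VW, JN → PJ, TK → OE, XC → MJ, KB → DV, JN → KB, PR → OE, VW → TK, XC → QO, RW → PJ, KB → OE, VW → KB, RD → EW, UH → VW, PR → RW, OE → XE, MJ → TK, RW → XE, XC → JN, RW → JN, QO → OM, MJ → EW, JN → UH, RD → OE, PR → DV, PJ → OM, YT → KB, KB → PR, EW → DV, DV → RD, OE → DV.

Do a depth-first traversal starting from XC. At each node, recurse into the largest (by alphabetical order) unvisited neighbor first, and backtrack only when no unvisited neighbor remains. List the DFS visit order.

Visit XC
XC → QO
QO → VW
VW → TK
TK → OE
OE → XE
OE → DV
DV → YT
YT → KB
KB → PR
PR → RW
RW → PJ
PJ → OM
RW → JN
JN → UH
RW → EW
DV → RD
XC → MJ

XC -> QO -> VW -> TK -> OE -> XE -> DV -> YT -> KB -> PR -> RW -> PJ -> OM -> JN -> UH -> EW -> RD -> MJ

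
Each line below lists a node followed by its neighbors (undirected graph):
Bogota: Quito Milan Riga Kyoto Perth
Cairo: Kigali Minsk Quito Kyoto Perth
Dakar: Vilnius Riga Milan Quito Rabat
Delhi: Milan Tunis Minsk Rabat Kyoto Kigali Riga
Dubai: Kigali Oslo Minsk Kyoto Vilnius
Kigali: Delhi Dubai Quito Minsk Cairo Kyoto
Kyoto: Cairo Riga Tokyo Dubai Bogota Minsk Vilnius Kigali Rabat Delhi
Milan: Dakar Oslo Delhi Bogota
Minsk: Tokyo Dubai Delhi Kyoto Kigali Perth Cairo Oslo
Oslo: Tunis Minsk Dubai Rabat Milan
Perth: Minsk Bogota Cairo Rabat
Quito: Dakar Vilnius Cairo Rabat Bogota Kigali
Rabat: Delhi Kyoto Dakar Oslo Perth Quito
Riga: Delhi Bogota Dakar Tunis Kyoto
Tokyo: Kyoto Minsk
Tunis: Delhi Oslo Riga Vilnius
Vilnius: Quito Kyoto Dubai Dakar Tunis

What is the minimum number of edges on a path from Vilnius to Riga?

2

Level 0: Vilnius
Level 1: Dakar, Dubai, Kyoto, Quito, Tunis
Level 2: Bogota, Cairo, Delhi, Kigali, Milan, Minsk, Oslo, Rabat, Riga, Tokyo
Level 3: Perth
Riga first appears at level 2.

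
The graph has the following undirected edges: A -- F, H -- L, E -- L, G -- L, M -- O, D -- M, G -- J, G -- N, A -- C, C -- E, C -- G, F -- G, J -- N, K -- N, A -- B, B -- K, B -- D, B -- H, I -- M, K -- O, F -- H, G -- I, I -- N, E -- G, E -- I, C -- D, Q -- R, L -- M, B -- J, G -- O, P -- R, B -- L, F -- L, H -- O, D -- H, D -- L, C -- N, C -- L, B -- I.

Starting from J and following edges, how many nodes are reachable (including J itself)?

15

BFS from J visits: J, N, G, B, K, I, C, O, L, F, E, H, D, A, M
Reachable nodes: 15 of 18 total.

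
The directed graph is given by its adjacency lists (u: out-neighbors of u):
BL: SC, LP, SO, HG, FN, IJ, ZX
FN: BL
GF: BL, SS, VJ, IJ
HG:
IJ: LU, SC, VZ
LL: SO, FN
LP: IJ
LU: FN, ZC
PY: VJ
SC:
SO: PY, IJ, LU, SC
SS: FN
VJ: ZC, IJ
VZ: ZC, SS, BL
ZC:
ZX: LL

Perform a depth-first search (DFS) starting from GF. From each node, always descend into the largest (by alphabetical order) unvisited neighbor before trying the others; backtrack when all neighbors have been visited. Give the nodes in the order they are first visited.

GF -> VJ -> ZC -> IJ -> VZ -> SS -> FN -> BL -> ZX -> LL -> SO -> SC -> PY -> LU -> LP -> HG

Visit GF
GF → VJ
VJ → ZC
VJ → IJ
IJ → VZ
VZ → SS
SS → FN
FN → BL
BL → ZX
ZX → LL
LL → SO
SO → SC
SO → PY
SO → LU
BL → LP
BL → HG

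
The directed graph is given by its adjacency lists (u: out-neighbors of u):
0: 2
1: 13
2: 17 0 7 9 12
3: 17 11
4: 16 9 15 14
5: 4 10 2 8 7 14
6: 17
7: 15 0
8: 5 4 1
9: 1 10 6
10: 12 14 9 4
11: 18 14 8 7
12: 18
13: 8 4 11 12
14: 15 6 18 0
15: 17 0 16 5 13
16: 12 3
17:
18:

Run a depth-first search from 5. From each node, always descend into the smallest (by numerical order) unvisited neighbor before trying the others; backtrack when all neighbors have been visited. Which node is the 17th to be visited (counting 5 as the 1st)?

3

Visit 5
5 → 2
2 → 0
2 → 7
7 → 15
15 → 13
13 → 4
4 → 9
9 → 1
9 → 6
6 → 17
9 → 10
10 → 12
12 → 18
10 → 14
4 → 16
16 → 3
3 → 11
11 → 8

Visit order: 5, 2, 0, 7, 15, 13, 4, 9, 1, 6, 17, 10, 12, 18, 14, 16, 3, 11, 8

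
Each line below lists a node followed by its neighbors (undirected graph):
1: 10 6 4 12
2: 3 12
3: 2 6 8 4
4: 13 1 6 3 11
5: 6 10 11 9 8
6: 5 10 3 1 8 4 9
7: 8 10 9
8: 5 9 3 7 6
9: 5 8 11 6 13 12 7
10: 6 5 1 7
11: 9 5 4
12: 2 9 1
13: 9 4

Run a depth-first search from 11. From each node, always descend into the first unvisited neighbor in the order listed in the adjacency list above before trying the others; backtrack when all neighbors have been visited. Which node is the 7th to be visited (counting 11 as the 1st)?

Visit 11
11 → 9
9 → 5
5 → 6
6 → 10
10 → 1
1 → 4
4 → 13
4 → 3
3 → 2
2 → 12
3 → 8
8 → 7

Visit order: 11, 9, 5, 6, 10, 1, 4, 13, 3, 2, 12, 8, 7

4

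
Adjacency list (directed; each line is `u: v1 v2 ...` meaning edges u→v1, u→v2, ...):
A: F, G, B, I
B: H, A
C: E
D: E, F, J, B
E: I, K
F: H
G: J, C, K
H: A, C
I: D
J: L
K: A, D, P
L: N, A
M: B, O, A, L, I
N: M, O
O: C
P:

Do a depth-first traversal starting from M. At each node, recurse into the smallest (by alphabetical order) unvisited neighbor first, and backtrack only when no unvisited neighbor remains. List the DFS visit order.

M, A, B, H, C, E, I, D, F, J, L, N, O, K, P, G

Visit M
M → A
A → B
B → H
H → C
C → E
E → I
I → D
D → F
D → J
J → L
L → N
N → O
E → K
K → P
A → G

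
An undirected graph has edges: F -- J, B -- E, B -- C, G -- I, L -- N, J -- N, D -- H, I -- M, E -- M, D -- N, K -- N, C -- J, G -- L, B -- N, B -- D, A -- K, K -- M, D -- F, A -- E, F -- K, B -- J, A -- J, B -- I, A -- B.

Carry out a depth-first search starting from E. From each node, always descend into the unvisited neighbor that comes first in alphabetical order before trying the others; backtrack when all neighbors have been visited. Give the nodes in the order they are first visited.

E, A, B, C, J, F, D, H, N, K, M, I, G, L

Visit E
E → A
A → B
B → C
C → J
J → F
F → D
D → H
D → N
N → K
K → M
M → I
I → G
G → L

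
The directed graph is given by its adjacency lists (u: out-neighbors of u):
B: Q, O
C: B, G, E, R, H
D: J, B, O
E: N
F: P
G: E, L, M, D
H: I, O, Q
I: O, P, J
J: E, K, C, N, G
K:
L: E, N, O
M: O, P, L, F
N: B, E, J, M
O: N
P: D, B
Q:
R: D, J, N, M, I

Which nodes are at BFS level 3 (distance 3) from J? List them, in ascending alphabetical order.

Level 0: J
Level 1: C, E, G, K, N
Level 2: B, D, H, L, M, R
Level 3: F, I, O, P, Q

F, I, O, P, Q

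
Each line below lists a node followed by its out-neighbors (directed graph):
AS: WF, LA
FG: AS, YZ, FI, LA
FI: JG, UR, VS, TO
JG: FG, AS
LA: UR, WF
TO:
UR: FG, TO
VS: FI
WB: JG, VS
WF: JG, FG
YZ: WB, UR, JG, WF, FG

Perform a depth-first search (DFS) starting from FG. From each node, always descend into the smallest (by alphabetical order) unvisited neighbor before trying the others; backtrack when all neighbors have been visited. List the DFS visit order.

FG -> AS -> LA -> UR -> TO -> WF -> JG -> FI -> VS -> YZ -> WB

Visit FG
FG → AS
AS → LA
LA → UR
UR → TO
LA → WF
WF → JG
FG → FI
FI → VS
FG → YZ
YZ → WB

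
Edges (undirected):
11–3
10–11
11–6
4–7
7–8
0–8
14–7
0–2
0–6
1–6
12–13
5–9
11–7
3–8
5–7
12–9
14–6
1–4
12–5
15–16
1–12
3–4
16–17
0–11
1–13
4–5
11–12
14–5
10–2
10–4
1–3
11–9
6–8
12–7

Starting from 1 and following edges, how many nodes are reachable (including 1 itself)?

BFS from 1 visits: 1, 13, 12, 6, 4, 3, 11, 9, 7, 5, 14, 8, 0, 10, 2
Reachable nodes: 15 of 18 total.

15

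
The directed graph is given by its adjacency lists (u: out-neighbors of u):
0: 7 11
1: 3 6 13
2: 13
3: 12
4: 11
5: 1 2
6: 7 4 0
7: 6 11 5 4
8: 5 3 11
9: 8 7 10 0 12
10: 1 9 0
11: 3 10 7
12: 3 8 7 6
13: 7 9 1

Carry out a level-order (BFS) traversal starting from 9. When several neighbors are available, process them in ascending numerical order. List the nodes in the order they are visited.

Visit 9; enqueue 0, 7, 8, 10, 12 → queue [0, 7, 8, 10, 12]
Visit 0; enqueue 11 → queue [7, 8, 10, 12, 11]
Visit 7; enqueue 4, 5, 6 → queue [8, 10, 12, 11, 4, 5, 6]
Visit 8; enqueue 3 → queue [10, 12, 11, 4, 5, 6, 3]
Visit 10; enqueue 1 → queue [12, 11, 4, 5, 6, 3, 1]
Visit 12 → queue [11, 4, 5, 6, 3, 1]
Visit 11 → queue [4, 5, 6, 3, 1]
Visit 4 → queue [5, 6, 3, 1]
Visit 5; enqueue 2 → queue [6, 3, 1, 2]
Visit 6 → queue [3, 1, 2]
Visit 3 → queue [1, 2]
Visit 1; enqueue 13 → queue [2, 13]
Visit 2 → queue [13]
Visit 13 → queue []

9 0 7 8 10 12 11 4 5 6 3 1 2 13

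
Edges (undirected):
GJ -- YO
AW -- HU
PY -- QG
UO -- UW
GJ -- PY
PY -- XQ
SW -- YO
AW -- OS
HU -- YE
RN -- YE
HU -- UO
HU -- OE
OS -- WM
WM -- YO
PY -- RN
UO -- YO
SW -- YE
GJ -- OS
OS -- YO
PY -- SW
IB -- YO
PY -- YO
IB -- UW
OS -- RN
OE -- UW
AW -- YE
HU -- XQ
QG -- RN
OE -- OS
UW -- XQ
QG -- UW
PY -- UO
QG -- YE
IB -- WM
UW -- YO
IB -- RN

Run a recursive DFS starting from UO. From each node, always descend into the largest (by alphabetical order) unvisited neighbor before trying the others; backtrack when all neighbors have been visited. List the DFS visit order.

UO, YO, WM, OS, RN, YE, SW, PY, XQ, UW, QG, OE, HU, AW, IB, GJ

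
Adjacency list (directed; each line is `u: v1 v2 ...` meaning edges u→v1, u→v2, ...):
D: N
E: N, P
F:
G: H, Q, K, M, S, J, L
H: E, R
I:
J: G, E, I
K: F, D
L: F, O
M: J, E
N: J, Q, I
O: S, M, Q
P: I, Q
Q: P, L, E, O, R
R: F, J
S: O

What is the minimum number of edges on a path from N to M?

3

Level 0: N
Level 1: I, J, Q
Level 2: E, G, L, O, P, R
Level 3: F, H, K, M, S
Level 4: D
M first appears at level 3.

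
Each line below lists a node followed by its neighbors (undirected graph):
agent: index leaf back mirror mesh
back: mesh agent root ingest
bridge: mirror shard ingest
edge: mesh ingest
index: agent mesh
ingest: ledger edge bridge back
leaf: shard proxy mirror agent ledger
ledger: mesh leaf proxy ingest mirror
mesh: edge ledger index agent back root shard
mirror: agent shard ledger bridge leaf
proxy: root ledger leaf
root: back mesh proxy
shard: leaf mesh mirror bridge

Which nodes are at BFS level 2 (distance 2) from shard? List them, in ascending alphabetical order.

Level 0: shard
Level 1: bridge, leaf, mesh, mirror
Level 2: agent, back, edge, index, ingest, ledger, proxy, root

agent, back, edge, index, ingest, ledger, proxy, root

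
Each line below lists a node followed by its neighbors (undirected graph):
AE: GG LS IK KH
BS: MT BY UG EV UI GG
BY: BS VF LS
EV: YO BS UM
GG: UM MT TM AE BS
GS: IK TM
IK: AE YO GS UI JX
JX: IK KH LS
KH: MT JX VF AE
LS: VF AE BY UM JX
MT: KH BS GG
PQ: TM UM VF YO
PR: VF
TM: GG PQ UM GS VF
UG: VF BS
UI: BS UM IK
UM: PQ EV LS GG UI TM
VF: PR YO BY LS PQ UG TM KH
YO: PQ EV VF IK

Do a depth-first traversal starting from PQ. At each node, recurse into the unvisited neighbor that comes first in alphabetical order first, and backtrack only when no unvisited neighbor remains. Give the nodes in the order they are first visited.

PQ → TM → GG → AE → IK → GS → JX → KH → MT → BS → BY → LS → UM → EV → YO → VF → PR → UG → UI

Visit PQ
PQ → TM
TM → GG
GG → AE
AE → IK
IK → GS
IK → JX
JX → KH
KH → MT
MT → BS
BS → BY
BY → LS
LS → UM
UM → EV
EV → YO
YO → VF
VF → PR
VF → UG
UM → UI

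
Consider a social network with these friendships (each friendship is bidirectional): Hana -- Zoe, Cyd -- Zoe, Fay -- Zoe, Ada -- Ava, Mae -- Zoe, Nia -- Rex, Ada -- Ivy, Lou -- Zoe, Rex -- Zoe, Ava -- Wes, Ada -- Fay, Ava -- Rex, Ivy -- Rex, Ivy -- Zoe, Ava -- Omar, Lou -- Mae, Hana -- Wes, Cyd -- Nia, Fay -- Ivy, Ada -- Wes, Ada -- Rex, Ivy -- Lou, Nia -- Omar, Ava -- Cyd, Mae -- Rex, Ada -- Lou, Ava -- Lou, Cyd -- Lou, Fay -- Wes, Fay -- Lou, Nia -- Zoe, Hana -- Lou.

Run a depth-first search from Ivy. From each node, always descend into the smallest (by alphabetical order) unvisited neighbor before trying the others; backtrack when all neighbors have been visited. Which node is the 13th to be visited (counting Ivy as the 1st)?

Omar

Visit Ivy
Ivy → Ada
Ada → Ava
Ava → Cyd
Cyd → Lou
Lou → Fay
Fay → Wes
Wes → Hana
Hana → Zoe
Zoe → Mae
Mae → Rex
Rex → Nia
Nia → Omar

Visit order: Ivy, Ada, Ava, Cyd, Lou, Fay, Wes, Hana, Zoe, Mae, Rex, Nia, Omar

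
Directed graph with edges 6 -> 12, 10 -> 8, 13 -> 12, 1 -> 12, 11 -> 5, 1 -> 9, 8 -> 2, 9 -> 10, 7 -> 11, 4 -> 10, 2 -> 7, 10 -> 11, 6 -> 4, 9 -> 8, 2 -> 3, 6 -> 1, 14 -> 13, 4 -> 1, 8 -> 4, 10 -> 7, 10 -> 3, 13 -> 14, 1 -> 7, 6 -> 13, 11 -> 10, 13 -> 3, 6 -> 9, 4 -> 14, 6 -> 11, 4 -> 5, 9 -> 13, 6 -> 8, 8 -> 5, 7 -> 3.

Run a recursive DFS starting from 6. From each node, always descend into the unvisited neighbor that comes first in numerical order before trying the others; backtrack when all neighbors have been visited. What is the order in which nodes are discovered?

Visit 6
6 → 1
1 → 7
7 → 3
7 → 11
11 → 5
11 → 10
10 → 8
8 → 2
8 → 4
4 → 14
14 → 13
13 → 12
1 → 9

6, 1, 7, 3, 11, 5, 10, 8, 2, 4, 14, 13, 12, 9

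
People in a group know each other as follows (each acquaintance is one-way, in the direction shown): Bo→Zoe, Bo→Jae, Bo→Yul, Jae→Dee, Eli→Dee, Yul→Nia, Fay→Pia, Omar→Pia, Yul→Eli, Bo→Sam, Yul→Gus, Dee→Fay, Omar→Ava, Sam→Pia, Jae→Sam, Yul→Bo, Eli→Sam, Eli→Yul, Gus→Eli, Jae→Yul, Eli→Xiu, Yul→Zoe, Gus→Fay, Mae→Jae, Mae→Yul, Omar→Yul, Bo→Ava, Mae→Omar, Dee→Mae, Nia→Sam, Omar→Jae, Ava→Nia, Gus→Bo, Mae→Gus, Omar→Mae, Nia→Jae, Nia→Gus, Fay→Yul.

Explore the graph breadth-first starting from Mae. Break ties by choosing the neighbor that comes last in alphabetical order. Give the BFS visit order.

Visit Mae; enqueue Yul, Omar, Jae, Gus → queue [Yul, Omar, Jae, Gus]
Visit Yul; enqueue Zoe, Nia, Eli, Bo → queue [Omar, Jae, Gus, Zoe, Nia, Eli, Bo]
Visit Omar; enqueue Pia, Ava → queue [Jae, Gus, Zoe, Nia, Eli, Bo, Pia, Ava]
Visit Jae; enqueue Sam, Dee → queue [Gus, Zoe, Nia, Eli, Bo, Pia, Ava, Sam, Dee]
Visit Gus; enqueue Fay → queue [Zoe, Nia, Eli, Bo, Pia, Ava, Sam, Dee, Fay]
Visit Zoe → queue [Nia, Eli, Bo, Pia, Ava, Sam, Dee, Fay]
Visit Nia → queue [Eli, Bo, Pia, Ava, Sam, Dee, Fay]
Visit Eli; enqueue Xiu → queue [Bo, Pia, Ava, Sam, Dee, Fay, Xiu]
Visit Bo → queue [Pia, Ava, Sam, Dee, Fay, Xiu]
Visit Pia → queue [Ava, Sam, Dee, Fay, Xiu]
Visit Ava → queue [Sam, Dee, Fay, Xiu]
Visit Sam → queue [Dee, Fay, Xiu]
Visit Dee → queue [Fay, Xiu]
Visit Fay → queue [Xiu]
Visit Xiu → queue []

Mae → Yul → Omar → Jae → Gus → Zoe → Nia → Eli → Bo → Pia → Ava → Sam → Dee → Fay → Xiu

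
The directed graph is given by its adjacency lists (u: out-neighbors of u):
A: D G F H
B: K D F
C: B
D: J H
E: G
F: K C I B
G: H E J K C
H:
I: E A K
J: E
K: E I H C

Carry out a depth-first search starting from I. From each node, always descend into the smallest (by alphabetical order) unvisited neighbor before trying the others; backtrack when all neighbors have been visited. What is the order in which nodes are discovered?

Visit I
I → A
A → D
D → H
D → J
J → E
E → G
G → C
C → B
B → F
F → K

I → A → D → H → J → E → G → C → B → F → K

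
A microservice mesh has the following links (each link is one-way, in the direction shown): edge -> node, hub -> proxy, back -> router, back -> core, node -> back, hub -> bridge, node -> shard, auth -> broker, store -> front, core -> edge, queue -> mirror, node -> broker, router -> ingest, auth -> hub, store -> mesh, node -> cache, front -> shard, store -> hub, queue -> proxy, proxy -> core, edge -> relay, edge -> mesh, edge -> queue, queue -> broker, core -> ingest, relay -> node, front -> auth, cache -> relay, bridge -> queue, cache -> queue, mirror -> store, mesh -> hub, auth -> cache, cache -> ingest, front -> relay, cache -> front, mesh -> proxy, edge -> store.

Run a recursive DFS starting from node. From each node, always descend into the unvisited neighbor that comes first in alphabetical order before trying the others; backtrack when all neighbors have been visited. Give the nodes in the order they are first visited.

node, back, core, edge, mesh, hub, bridge, queue, broker, mirror, store, front, auth, cache, ingest, relay, shard, proxy, router

Visit node
node → back
back → core
core → edge
edge → mesh
mesh → hub
hub → bridge
bridge → queue
queue → broker
queue → mirror
mirror → store
store → front
front → auth
auth → cache
cache → ingest
cache → relay
front → shard
queue → proxy
back → router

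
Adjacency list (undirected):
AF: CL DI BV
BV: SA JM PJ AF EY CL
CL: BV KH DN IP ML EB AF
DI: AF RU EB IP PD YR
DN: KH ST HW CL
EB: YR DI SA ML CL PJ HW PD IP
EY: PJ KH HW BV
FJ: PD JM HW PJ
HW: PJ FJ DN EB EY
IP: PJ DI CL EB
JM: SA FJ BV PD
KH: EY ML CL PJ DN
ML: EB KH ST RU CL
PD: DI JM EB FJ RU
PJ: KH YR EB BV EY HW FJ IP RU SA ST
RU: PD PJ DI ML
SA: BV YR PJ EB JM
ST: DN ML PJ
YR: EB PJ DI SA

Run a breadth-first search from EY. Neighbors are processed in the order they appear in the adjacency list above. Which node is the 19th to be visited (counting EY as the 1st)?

Visit EY; enqueue PJ, KH, HW, BV → queue [PJ, KH, HW, BV]
Visit PJ; enqueue YR, EB, FJ, IP, RU, SA, ST → queue [KH, HW, BV, YR, EB, FJ, IP, RU, SA, ST]
Visit KH; enqueue ML, CL, DN → queue [HW, BV, YR, EB, FJ, IP, RU, SA, ST, ML, CL, DN]
Visit HW → queue [BV, YR, EB, FJ, IP, RU, SA, ST, ML, CL, DN]
Visit BV; enqueue JM, AF → queue [YR, EB, FJ, IP, RU, SA, ST, ML, CL, DN, JM, AF]
Visit YR; enqueue DI → queue [EB, FJ, IP, RU, SA, ST, ML, CL, DN, JM, AF, DI]
Visit EB; enqueue PD → queue [FJ, IP, RU, SA, ST, ML, CL, DN, JM, AF, DI, PD]
Visit FJ → queue [IP, RU, SA, ST, ML, CL, DN, JM, AF, DI, PD]
Visit IP → queue [RU, SA, ST, ML, CL, DN, JM, AF, DI, PD]
Visit RU → queue [SA, ST, ML, CL, DN, JM, AF, DI, PD]
Visit SA → queue [ST, ML, CL, DN, JM, AF, DI, PD]
Visit ST → queue [ML, CL, DN, JM, AF, DI, PD]
Visit ML → queue [CL, DN, JM, AF, DI, PD]
Visit CL → queue [DN, JM, AF, DI, PD]
Visit DN → queue [JM, AF, DI, PD]
Visit JM → queue [AF, DI, PD]
Visit AF → queue [DI, PD]
Visit DI → queue [PD]
Visit PD → queue []

Visit order: EY, PJ, KH, HW, BV, YR, EB, FJ, IP, RU, SA, ST, ML, CL, DN, JM, AF, DI, PD

PD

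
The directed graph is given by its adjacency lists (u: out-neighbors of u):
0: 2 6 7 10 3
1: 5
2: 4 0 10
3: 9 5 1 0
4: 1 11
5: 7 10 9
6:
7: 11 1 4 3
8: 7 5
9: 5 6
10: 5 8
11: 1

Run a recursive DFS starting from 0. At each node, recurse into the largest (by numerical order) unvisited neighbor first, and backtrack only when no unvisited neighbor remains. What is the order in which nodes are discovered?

0, 10, 8, 7, 11, 1, 5, 9, 6, 4, 3, 2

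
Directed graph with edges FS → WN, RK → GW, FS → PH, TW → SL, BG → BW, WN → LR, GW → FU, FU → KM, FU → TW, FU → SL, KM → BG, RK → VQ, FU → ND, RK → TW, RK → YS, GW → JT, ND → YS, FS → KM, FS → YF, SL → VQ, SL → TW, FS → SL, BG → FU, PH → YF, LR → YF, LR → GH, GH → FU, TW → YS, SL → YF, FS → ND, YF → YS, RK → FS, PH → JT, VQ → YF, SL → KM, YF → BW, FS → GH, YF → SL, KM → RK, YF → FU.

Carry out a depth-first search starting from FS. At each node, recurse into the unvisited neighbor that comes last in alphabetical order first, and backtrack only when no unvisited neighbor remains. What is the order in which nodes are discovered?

FS YF YS SL VQ TW KM RK GW JT FU ND BG BW WN LR GH PH

Visit FS
FS → YF
YF → YS
YF → SL
SL → VQ
SL → TW
SL → KM
KM → RK
RK → GW
GW → JT
GW → FU
FU → ND
KM → BG
BG → BW
FS → WN
WN → LR
LR → GH
FS → PH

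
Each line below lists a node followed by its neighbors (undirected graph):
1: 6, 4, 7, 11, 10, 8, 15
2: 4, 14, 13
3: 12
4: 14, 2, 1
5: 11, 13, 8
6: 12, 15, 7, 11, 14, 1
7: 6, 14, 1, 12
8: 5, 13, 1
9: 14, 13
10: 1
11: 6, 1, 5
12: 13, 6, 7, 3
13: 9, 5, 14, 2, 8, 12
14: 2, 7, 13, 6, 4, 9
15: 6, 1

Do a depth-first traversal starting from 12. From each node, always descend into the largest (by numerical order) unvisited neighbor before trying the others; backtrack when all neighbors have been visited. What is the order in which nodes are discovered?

12, 13, 14, 9, 7, 6, 15, 1, 11, 5, 8, 10, 4, 2, 3

Visit 12
12 → 13
13 → 14
14 → 9
14 → 7
7 → 6
6 → 15
15 → 1
1 → 11
11 → 5
5 → 8
1 → 10
1 → 4
4 → 2
12 → 3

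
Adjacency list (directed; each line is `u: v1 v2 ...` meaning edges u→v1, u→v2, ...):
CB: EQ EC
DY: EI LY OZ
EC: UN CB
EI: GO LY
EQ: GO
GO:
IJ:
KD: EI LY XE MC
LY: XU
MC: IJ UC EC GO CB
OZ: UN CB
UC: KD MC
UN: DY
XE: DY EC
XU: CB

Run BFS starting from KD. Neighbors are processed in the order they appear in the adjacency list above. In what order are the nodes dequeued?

KD -> EI -> LY -> XE -> MC -> GO -> XU -> DY -> EC -> IJ -> UC -> CB -> OZ -> UN -> EQ

Visit KD; enqueue EI, LY, XE, MC → queue [EI, LY, XE, MC]
Visit EI; enqueue GO → queue [LY, XE, MC, GO]
Visit LY; enqueue XU → queue [XE, MC, GO, XU]
Visit XE; enqueue DY, EC → queue [MC, GO, XU, DY, EC]
Visit MC; enqueue IJ, UC, CB → queue [GO, XU, DY, EC, IJ, UC, CB]
Visit GO → queue [XU, DY, EC, IJ, UC, CB]
Visit XU → queue [DY, EC, IJ, UC, CB]
Visit DY; enqueue OZ → queue [EC, IJ, UC, CB, OZ]
Visit EC; enqueue UN → queue [IJ, UC, CB, OZ, UN]
Visit IJ → queue [UC, CB, OZ, UN]
Visit UC → queue [CB, OZ, UN]
Visit CB; enqueue EQ → queue [OZ, UN, EQ]
Visit OZ → queue [UN, EQ]
Visit UN → queue [EQ]
Visit EQ → queue []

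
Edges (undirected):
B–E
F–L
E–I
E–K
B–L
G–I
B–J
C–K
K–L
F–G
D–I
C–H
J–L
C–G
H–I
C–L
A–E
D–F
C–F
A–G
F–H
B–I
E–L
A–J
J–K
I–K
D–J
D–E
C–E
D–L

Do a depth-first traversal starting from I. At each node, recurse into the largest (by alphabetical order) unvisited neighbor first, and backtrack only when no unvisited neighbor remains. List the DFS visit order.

Visit I
I → K
K → L
L → J
J → D
D → F
F → H
H → C
C → G
G → A
A → E
E → B

I, K, L, J, D, F, H, C, G, A, E, B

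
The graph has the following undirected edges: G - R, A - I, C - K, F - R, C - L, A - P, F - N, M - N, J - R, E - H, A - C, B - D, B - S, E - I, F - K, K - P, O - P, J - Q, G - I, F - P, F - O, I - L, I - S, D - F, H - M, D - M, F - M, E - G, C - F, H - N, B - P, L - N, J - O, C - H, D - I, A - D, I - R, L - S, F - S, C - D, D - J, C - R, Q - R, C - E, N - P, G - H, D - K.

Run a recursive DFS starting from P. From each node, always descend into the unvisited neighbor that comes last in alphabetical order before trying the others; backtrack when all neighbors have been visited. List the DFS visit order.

Visit P
P → O
O → J
J → R
R → Q
R → I
I → S
S → L
L → N
N → M
M → H
H → G
G → E
E → C
C → K
K → F
F → D
D → B
D → A

P → O → J → R → Q → I → S → L → N → M → H → G → E → C → K → F → D → B → A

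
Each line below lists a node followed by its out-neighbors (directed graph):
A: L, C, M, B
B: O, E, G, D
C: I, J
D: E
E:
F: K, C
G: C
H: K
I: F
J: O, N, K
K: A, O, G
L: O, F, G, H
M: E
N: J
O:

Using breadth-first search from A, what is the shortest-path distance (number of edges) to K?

3

Level 0: A
Level 1: B, C, L, M
Level 2: D, E, F, G, H, I, J, O
Level 3: K, N
K first appears at level 3.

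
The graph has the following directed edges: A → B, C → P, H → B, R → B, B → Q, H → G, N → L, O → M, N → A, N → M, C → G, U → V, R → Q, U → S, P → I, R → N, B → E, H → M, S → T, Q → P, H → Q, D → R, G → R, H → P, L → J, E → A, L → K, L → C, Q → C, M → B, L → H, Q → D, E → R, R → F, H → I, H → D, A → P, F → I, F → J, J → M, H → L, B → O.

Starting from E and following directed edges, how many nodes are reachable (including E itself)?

18

BFS from E visits: E, R, A, Q, N, F, B, P, D, C, M, L, J, I, O, G, K, H
Reachable nodes: 18 of 22 total.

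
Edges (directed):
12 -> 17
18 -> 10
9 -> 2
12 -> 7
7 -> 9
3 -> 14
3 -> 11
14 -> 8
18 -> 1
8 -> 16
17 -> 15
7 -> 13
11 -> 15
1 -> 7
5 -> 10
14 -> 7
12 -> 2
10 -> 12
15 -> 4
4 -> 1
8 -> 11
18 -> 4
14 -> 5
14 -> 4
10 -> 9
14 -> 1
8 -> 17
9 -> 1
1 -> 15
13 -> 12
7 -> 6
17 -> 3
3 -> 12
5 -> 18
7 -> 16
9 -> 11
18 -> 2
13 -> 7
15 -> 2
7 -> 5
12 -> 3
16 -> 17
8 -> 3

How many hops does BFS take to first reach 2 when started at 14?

Level 0: 14
Level 1: 1, 4, 5, 7, 8
Level 2: 3, 6, 9, 10, 11, 13, 15, 16, 17, 18
Level 3: 2, 12
2 first appears at level 3.

3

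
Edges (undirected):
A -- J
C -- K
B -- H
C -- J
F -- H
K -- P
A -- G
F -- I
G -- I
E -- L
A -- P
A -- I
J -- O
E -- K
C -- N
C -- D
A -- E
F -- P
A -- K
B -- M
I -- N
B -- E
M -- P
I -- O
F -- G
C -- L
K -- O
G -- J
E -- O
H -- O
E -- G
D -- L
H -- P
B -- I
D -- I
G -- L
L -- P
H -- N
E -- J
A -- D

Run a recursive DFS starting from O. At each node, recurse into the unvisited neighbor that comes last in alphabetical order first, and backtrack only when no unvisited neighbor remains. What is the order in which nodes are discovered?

O -> K -> P -> M -> B -> I -> N -> H -> F -> G -> L -> E -> J -> C -> D -> A

Visit O
O → K
K → P
P → M
M → B
B → I
I → N
N → H
H → F
F → G
G → L
L → E
E → J
J → C
C → D
D → A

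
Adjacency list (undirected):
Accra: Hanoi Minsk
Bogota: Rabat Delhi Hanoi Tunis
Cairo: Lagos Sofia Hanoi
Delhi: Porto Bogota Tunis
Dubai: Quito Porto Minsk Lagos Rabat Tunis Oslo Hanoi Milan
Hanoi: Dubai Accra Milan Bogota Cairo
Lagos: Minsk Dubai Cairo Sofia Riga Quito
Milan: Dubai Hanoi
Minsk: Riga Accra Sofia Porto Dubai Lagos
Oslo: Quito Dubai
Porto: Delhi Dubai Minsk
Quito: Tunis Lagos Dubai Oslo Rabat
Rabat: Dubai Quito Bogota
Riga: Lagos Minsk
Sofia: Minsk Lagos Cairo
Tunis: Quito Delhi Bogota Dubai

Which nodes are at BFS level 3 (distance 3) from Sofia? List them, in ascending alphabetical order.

Bogota, Delhi, Milan, Oslo, Rabat, Tunis

Level 0: Sofia
Level 1: Cairo, Lagos, Minsk
Level 2: Accra, Dubai, Hanoi, Porto, Quito, Riga
Level 3: Bogota, Delhi, Milan, Oslo, Rabat, Tunis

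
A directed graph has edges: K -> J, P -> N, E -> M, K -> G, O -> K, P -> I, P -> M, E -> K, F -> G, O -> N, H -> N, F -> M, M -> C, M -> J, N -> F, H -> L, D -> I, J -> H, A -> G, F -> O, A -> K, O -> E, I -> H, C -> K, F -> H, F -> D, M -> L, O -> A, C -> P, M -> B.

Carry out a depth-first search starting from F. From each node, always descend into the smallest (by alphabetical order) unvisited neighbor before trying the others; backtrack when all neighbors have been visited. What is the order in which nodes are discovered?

F, D, I, H, L, N, G, M, B, C, K, J, P, O, A, E

Visit F
F → D
D → I
I → H
H → L
H → N
F → G
F → M
M → B
M → C
C → K
K → J
C → P
F → O
O → A
O → E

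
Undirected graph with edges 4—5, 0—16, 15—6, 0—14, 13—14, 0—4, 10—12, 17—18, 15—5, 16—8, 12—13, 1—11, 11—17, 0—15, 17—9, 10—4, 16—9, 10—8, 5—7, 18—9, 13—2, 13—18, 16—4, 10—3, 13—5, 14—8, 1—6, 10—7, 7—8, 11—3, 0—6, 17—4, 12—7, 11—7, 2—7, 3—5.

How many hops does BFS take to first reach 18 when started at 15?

Level 0: 15
Level 1: 0, 5, 6
Level 2: 1, 3, 4, 7, 13, 14, 16
Level 3: 2, 8, 9, 10, 11, 12, 17, 18
18 first appears at level 3.

3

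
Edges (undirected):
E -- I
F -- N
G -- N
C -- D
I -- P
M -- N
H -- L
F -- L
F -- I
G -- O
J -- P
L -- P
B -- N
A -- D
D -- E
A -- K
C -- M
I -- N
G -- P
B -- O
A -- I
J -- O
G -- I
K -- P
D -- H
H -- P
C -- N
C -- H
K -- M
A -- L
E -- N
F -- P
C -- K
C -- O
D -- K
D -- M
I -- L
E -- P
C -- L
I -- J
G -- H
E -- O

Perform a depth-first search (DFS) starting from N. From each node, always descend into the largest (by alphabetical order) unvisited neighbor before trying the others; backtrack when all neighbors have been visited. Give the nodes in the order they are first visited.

N, M, K, P, L, I, J, O, G, H, D, E, C, A, B, F

Visit N
N → M
M → K
K → P
P → L
L → I
I → J
J → O
O → G
G → H
H → D
D → E
D → C
D → A
O → B
I → F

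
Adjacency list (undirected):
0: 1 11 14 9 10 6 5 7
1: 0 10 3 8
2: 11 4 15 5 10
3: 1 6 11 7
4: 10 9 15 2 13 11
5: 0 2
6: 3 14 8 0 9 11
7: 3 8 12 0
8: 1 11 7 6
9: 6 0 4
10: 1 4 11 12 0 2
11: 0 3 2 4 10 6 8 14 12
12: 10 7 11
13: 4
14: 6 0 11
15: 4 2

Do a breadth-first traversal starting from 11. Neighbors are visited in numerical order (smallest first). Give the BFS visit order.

Visit 11; enqueue 0, 2, 3, 4, 6, 8, 10, 12, 14 → queue [0, 2, 3, 4, 6, 8, 10, 12, 14]
Visit 0; enqueue 1, 5, 7, 9 → queue [2, 3, 4, 6, 8, 10, 12, 14, 1, 5, 7, 9]
Visit 2; enqueue 15 → queue [3, 4, 6, 8, 10, 12, 14, 1, 5, 7, 9, 15]
Visit 3 → queue [4, 6, 8, 10, 12, 14, 1, 5, 7, 9, 15]
Visit 4; enqueue 13 → queue [6, 8, 10, 12, 14, 1, 5, 7, 9, 15, 13]
Visit 6 → queue [8, 10, 12, 14, 1, 5, 7, 9, 15, 13]
Visit 8 → queue [10, 12, 14, 1, 5, 7, 9, 15, 13]
Visit 10 → queue [12, 14, 1, 5, 7, 9, 15, 13]
Visit 12 → queue [14, 1, 5, 7, 9, 15, 13]
Visit 14 → queue [1, 5, 7, 9, 15, 13]
Visit 1 → queue [5, 7, 9, 15, 13]
Visit 5 → queue [7, 9, 15, 13]
Visit 7 → queue [9, 15, 13]
Visit 9 → queue [15, 13]
Visit 15 → queue [13]
Visit 13 → queue []

11, 0, 2, 3, 4, 6, 8, 10, 12, 14, 1, 5, 7, 9, 15, 13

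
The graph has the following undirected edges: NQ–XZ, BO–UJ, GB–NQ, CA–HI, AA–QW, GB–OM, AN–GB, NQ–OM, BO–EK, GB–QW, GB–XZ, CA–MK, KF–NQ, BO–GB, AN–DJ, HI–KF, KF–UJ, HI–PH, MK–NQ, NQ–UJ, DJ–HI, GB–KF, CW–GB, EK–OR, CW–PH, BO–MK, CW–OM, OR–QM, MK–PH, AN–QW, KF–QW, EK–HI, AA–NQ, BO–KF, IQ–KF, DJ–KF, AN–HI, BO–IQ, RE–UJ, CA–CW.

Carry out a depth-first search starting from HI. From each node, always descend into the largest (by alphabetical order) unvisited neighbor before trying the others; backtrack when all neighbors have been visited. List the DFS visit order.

HI PH MK NQ XZ GB QW KF UJ RE BO IQ EK OR QM DJ AN AA OM CW CA

Visit HI
HI → PH
PH → MK
MK → NQ
NQ → XZ
XZ → GB
GB → QW
QW → KF
KF → UJ
UJ → RE
UJ → BO
BO → IQ
BO → EK
EK → OR
OR → QM
KF → DJ
DJ → AN
QW → AA
GB → OM
OM → CW
CW → CA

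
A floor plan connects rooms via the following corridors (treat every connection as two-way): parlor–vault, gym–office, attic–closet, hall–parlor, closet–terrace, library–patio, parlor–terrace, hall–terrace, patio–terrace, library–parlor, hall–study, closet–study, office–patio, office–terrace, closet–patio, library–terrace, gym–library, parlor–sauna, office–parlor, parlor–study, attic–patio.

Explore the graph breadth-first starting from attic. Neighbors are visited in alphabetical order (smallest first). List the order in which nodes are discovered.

attic -> closet -> patio -> study -> terrace -> library -> office -> hall -> parlor -> gym -> sauna -> vault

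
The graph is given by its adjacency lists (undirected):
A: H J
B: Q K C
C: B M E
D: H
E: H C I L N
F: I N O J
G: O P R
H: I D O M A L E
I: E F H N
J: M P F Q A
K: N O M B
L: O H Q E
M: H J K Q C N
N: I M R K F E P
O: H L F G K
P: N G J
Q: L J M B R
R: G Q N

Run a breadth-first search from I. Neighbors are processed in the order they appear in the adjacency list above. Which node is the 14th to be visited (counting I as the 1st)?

K

Visit I; enqueue E, F, H, N → queue [E, F, H, N]
Visit E; enqueue C, L → queue [F, H, N, C, L]
Visit F; enqueue O, J → queue [H, N, C, L, O, J]
Visit H; enqueue D, M, A → queue [N, C, L, O, J, D, M, A]
Visit N; enqueue R, K, P → queue [C, L, O, J, D, M, A, R, K, P]
Visit C; enqueue B → queue [L, O, J, D, M, A, R, K, P, B]
Visit L; enqueue Q → queue [O, J, D, M, A, R, K, P, B, Q]
Visit O; enqueue G → queue [J, D, M, A, R, K, P, B, Q, G]
Visit J → queue [D, M, A, R, K, P, B, Q, G]
Visit D → queue [M, A, R, K, P, B, Q, G]
Visit M → queue [A, R, K, P, B, Q, G]
Visit A → queue [R, K, P, B, Q, G]
Visit R → queue [K, P, B, Q, G]
Visit K → queue [P, B, Q, G]
Visit P → queue [B, Q, G]
Visit B → queue [Q, G]
Visit Q → queue [G]
Visit G → queue []

Visit order: I, E, F, H, N, C, L, O, J, D, M, A, R, K, P, B, Q, G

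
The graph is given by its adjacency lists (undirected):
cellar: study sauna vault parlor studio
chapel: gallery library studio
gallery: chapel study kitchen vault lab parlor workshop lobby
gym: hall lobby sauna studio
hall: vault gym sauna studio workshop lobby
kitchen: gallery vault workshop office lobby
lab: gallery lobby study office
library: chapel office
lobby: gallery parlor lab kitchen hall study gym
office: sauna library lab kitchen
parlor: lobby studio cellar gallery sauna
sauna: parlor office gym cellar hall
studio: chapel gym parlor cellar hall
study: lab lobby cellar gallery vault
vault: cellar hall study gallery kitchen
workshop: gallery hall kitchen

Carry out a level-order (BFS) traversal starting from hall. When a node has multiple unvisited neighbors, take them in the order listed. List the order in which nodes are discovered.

Visit hall; enqueue vault, gym, sauna, studio, workshop, lobby → queue [vault, gym, sauna, studio, workshop, lobby]
Visit vault; enqueue cellar, study, gallery, kitchen → queue [gym, sauna, studio, workshop, lobby, cellar, study, gallery, kitchen]
Visit gym → queue [sauna, studio, workshop, lobby, cellar, study, gallery, kitchen]
Visit sauna; enqueue parlor, office → queue [studio, workshop, lobby, cellar, study, gallery, kitchen, parlor, office]
Visit studio; enqueue chapel → queue [workshop, lobby, cellar, study, gallery, kitchen, parlor, office, chapel]
Visit workshop → queue [lobby, cellar, study, gallery, kitchen, parlor, office, chapel]
Visit lobby; enqueue lab → queue [cellar, study, gallery, kitchen, parlor, office, chapel, lab]
Visit cellar → queue [study, gallery, kitchen, parlor, office, chapel, lab]
Visit study → queue [gallery, kitchen, parlor, office, chapel, lab]
Visit gallery → queue [kitchen, parlor, office, chapel, lab]
Visit kitchen → queue [parlor, office, chapel, lab]
Visit parlor → queue [office, chapel, lab]
Visit office; enqueue library → queue [chapel, lab, library]
Visit chapel → queue [lab, library]
Visit lab → queue [library]
Visit library → queue []

hall, vault, gym, sauna, studio, workshop, lobby, cellar, study, gallery, kitchen, parlor, office, chapel, lab, library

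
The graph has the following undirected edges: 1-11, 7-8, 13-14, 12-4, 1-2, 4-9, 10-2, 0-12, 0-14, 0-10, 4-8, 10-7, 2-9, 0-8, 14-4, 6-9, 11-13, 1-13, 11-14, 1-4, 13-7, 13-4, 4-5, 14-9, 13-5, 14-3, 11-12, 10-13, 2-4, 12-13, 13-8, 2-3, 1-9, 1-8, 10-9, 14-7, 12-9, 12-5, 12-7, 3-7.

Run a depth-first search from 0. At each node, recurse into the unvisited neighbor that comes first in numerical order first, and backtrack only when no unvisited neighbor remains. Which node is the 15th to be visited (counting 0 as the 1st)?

6

Visit 0
0 → 8
8 → 1
1 → 2
2 → 3
3 → 7
7 → 10
10 → 9
9 → 4
4 → 5
5 → 12
12 → 11
11 → 13
13 → 14
9 → 6

Visit order: 0, 8, 1, 2, 3, 7, 10, 9, 4, 5, 12, 11, 13, 14, 6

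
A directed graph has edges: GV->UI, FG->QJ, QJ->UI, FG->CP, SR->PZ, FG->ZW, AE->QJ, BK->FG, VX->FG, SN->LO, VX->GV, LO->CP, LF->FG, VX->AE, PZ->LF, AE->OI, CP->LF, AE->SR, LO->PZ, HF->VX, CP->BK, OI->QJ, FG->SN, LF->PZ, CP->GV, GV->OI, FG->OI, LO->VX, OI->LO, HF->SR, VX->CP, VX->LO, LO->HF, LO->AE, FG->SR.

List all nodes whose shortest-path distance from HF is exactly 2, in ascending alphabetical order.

Level 0: HF
Level 1: SR, VX
Level 2: AE, CP, FG, GV, LO, PZ
Level 3: BK, LF, OI, QJ, SN, UI, ZW

AE, CP, FG, GV, LO, PZ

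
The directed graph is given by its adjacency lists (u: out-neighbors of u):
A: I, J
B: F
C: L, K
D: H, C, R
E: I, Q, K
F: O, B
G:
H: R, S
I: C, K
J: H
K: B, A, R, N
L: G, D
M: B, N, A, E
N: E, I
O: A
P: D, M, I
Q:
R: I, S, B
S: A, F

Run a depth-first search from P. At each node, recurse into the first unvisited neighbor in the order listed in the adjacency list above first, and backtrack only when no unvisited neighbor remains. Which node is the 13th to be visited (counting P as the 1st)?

Visit P
P → D
D → H
H → R
R → I
I → C
C → L
L → G
C → K
K → B
B → F
F → O
O → A
A → J
K → N
N → E
E → Q
R → S
P → M

Visit order: P, D, H, R, I, C, L, G, K, B, F, O, A, J, N, E, Q, S, M

A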